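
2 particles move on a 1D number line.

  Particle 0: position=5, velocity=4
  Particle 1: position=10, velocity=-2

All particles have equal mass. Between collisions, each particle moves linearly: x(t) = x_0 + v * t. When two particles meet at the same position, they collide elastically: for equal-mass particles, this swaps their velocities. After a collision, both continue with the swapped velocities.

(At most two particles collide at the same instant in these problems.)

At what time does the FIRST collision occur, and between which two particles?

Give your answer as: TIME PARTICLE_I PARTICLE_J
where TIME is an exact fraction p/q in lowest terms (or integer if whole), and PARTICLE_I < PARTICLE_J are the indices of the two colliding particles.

Pair (0,1): pos 5,10 vel 4,-2 -> gap=5, closing at 6/unit, collide at t=5/6
Earliest collision: t=5/6 between 0 and 1

Answer: 5/6 0 1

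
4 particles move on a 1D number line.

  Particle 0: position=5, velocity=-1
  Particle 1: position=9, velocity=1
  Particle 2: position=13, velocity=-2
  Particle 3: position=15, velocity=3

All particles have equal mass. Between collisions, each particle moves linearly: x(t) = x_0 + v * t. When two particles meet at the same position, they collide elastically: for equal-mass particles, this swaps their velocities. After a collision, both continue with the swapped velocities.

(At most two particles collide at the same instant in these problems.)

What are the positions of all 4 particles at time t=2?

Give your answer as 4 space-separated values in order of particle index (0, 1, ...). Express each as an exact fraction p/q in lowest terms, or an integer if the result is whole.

Collision at t=4/3: particles 1 and 2 swap velocities; positions: p0=11/3 p1=31/3 p2=31/3 p3=19; velocities now: v0=-1 v1=-2 v2=1 v3=3
Advance to t=2 (no further collisions before then); velocities: v0=-1 v1=-2 v2=1 v3=3; positions = 3 9 11 21

Answer: 3 9 11 21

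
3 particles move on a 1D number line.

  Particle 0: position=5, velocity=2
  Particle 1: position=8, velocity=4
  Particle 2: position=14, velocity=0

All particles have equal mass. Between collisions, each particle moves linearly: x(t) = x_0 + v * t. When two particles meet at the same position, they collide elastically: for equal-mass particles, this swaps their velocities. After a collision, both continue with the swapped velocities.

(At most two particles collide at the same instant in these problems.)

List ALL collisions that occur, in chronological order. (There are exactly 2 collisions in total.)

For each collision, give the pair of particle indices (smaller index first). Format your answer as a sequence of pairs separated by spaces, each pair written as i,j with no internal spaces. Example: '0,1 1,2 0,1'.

Collision at t=3/2: particles 1 and 2 swap velocities; positions: p0=8 p1=14 p2=14; velocities now: v0=2 v1=0 v2=4
Collision at t=9/2: particles 0 and 1 swap velocities; positions: p0=14 p1=14 p2=26; velocities now: v0=0 v1=2 v2=4

Answer: 1,2 0,1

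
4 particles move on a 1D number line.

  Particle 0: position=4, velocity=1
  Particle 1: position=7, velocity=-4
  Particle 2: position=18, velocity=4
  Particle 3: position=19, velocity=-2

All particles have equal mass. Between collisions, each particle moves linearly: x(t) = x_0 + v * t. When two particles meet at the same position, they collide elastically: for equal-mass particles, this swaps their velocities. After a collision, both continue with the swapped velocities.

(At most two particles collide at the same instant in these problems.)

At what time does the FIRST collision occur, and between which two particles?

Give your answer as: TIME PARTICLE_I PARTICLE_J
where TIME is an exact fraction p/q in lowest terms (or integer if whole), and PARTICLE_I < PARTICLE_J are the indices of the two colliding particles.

Answer: 1/6 2 3

Derivation:
Pair (0,1): pos 4,7 vel 1,-4 -> gap=3, closing at 5/unit, collide at t=3/5
Pair (1,2): pos 7,18 vel -4,4 -> not approaching (rel speed -8 <= 0)
Pair (2,3): pos 18,19 vel 4,-2 -> gap=1, closing at 6/unit, collide at t=1/6
Earliest collision: t=1/6 between 2 and 3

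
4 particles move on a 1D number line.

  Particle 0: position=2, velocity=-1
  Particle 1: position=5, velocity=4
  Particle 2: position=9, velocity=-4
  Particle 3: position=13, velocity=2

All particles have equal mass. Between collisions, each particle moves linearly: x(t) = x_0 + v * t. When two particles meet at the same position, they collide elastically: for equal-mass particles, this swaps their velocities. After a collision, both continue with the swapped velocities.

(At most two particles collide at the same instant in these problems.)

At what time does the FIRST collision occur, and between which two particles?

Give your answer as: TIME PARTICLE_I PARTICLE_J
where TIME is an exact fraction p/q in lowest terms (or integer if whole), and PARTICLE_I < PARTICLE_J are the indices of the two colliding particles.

Pair (0,1): pos 2,5 vel -1,4 -> not approaching (rel speed -5 <= 0)
Pair (1,2): pos 5,9 vel 4,-4 -> gap=4, closing at 8/unit, collide at t=1/2
Pair (2,3): pos 9,13 vel -4,2 -> not approaching (rel speed -6 <= 0)
Earliest collision: t=1/2 between 1 and 2

Answer: 1/2 1 2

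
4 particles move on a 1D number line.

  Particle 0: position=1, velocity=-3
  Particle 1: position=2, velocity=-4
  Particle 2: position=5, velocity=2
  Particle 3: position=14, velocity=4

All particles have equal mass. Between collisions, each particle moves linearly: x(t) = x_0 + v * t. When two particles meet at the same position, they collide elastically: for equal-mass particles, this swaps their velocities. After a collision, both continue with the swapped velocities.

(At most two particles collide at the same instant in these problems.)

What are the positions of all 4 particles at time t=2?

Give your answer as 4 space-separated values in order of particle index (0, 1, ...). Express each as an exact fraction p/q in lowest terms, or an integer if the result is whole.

Answer: -6 -5 9 22

Derivation:
Collision at t=1: particles 0 and 1 swap velocities; positions: p0=-2 p1=-2 p2=7 p3=18; velocities now: v0=-4 v1=-3 v2=2 v3=4
Advance to t=2 (no further collisions before then); velocities: v0=-4 v1=-3 v2=2 v3=4; positions = -6 -5 9 22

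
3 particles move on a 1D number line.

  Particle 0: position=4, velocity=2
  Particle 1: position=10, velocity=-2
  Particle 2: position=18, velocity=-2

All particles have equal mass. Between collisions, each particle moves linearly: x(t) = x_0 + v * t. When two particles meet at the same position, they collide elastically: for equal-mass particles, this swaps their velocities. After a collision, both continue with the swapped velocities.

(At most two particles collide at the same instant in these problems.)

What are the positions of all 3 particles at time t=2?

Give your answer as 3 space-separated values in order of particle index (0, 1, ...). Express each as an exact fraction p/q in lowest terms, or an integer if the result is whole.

Answer: 6 8 14

Derivation:
Collision at t=3/2: particles 0 and 1 swap velocities; positions: p0=7 p1=7 p2=15; velocities now: v0=-2 v1=2 v2=-2
Advance to t=2 (no further collisions before then); velocities: v0=-2 v1=2 v2=-2; positions = 6 8 14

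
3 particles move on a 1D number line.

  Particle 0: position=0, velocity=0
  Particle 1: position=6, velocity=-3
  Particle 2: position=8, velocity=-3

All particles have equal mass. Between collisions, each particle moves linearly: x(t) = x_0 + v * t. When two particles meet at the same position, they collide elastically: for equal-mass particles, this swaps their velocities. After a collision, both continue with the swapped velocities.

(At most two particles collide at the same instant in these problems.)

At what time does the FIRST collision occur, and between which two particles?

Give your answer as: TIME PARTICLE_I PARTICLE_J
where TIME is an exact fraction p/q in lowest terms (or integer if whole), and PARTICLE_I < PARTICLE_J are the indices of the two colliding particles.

Pair (0,1): pos 0,6 vel 0,-3 -> gap=6, closing at 3/unit, collide at t=2
Pair (1,2): pos 6,8 vel -3,-3 -> not approaching (rel speed 0 <= 0)
Earliest collision: t=2 between 0 and 1

Answer: 2 0 1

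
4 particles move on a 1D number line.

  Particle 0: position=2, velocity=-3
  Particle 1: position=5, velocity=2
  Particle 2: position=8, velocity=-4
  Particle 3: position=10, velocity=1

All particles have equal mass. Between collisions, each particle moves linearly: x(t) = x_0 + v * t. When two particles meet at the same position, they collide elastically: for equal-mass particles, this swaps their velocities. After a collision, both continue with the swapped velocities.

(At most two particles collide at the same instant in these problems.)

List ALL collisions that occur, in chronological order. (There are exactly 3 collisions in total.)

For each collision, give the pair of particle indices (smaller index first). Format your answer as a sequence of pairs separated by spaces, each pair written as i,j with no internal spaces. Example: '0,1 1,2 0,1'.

Collision at t=1/2: particles 1 and 2 swap velocities; positions: p0=1/2 p1=6 p2=6 p3=21/2; velocities now: v0=-3 v1=-4 v2=2 v3=1
Collision at t=5: particles 2 and 3 swap velocities; positions: p0=-13 p1=-12 p2=15 p3=15; velocities now: v0=-3 v1=-4 v2=1 v3=2
Collision at t=6: particles 0 and 1 swap velocities; positions: p0=-16 p1=-16 p2=16 p3=17; velocities now: v0=-4 v1=-3 v2=1 v3=2

Answer: 1,2 2,3 0,1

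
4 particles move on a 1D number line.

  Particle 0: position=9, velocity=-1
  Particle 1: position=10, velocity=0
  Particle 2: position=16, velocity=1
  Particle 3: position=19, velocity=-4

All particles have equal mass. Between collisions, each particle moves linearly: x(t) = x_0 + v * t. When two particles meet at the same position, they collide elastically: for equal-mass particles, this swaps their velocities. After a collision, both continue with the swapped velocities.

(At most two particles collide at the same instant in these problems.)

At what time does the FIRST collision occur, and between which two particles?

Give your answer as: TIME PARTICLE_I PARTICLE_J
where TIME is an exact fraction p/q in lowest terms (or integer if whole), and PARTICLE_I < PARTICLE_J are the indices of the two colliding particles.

Answer: 3/5 2 3

Derivation:
Pair (0,1): pos 9,10 vel -1,0 -> not approaching (rel speed -1 <= 0)
Pair (1,2): pos 10,16 vel 0,1 -> not approaching (rel speed -1 <= 0)
Pair (2,3): pos 16,19 vel 1,-4 -> gap=3, closing at 5/unit, collide at t=3/5
Earliest collision: t=3/5 between 2 and 3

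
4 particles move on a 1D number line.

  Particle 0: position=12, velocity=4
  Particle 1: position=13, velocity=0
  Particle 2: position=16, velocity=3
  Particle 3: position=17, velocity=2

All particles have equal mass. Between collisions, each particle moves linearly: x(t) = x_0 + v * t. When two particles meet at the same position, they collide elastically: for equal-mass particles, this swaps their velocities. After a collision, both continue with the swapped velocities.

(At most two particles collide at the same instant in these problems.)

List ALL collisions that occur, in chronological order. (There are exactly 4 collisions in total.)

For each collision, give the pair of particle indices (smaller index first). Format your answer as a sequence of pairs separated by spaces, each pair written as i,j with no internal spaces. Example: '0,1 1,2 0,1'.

Collision at t=1/4: particles 0 and 1 swap velocities; positions: p0=13 p1=13 p2=67/4 p3=35/2; velocities now: v0=0 v1=4 v2=3 v3=2
Collision at t=1: particles 2 and 3 swap velocities; positions: p0=13 p1=16 p2=19 p3=19; velocities now: v0=0 v1=4 v2=2 v3=3
Collision at t=5/2: particles 1 and 2 swap velocities; positions: p0=13 p1=22 p2=22 p3=47/2; velocities now: v0=0 v1=2 v2=4 v3=3
Collision at t=4: particles 2 and 3 swap velocities; positions: p0=13 p1=25 p2=28 p3=28; velocities now: v0=0 v1=2 v2=3 v3=4

Answer: 0,1 2,3 1,2 2,3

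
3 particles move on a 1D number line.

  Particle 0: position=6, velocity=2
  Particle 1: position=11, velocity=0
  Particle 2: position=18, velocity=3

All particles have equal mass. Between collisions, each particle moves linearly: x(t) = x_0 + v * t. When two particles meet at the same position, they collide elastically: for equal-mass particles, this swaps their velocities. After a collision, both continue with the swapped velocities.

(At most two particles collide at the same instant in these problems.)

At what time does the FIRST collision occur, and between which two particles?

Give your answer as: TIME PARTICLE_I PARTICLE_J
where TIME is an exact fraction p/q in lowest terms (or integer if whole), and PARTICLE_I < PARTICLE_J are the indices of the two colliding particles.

Pair (0,1): pos 6,11 vel 2,0 -> gap=5, closing at 2/unit, collide at t=5/2
Pair (1,2): pos 11,18 vel 0,3 -> not approaching (rel speed -3 <= 0)
Earliest collision: t=5/2 between 0 and 1

Answer: 5/2 0 1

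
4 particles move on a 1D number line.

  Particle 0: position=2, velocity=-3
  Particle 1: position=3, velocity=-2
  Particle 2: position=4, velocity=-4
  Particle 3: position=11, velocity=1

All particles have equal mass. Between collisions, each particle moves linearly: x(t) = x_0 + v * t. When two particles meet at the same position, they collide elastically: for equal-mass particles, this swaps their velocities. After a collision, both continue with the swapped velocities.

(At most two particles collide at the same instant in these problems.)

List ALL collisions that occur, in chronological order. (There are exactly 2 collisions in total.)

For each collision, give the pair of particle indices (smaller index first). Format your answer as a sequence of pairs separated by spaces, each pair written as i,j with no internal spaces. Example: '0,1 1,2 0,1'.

Collision at t=1/2: particles 1 and 2 swap velocities; positions: p0=1/2 p1=2 p2=2 p3=23/2; velocities now: v0=-3 v1=-4 v2=-2 v3=1
Collision at t=2: particles 0 and 1 swap velocities; positions: p0=-4 p1=-4 p2=-1 p3=13; velocities now: v0=-4 v1=-3 v2=-2 v3=1

Answer: 1,2 0,1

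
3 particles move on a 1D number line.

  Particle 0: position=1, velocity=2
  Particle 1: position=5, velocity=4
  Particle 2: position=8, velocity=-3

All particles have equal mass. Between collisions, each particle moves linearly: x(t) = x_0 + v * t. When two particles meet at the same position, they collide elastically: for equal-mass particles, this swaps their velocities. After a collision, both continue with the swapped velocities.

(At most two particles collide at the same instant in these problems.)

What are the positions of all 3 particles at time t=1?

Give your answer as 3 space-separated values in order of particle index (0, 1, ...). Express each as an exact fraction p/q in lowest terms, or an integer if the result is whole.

Answer: 3 5 9

Derivation:
Collision at t=3/7: particles 1 and 2 swap velocities; positions: p0=13/7 p1=47/7 p2=47/7; velocities now: v0=2 v1=-3 v2=4
Advance to t=1 (no further collisions before then); velocities: v0=2 v1=-3 v2=4; positions = 3 5 9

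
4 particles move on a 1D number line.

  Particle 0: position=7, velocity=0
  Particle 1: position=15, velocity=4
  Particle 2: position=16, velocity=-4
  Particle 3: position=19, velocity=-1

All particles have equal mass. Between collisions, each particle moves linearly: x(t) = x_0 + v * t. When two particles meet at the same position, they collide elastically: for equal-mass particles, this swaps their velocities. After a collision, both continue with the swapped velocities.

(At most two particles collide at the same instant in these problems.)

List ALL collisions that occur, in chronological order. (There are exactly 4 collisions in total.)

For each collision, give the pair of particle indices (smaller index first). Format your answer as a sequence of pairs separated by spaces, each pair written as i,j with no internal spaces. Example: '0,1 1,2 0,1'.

Answer: 1,2 2,3 0,1 1,2

Derivation:
Collision at t=1/8: particles 1 and 2 swap velocities; positions: p0=7 p1=31/2 p2=31/2 p3=151/8; velocities now: v0=0 v1=-4 v2=4 v3=-1
Collision at t=4/5: particles 2 and 3 swap velocities; positions: p0=7 p1=64/5 p2=91/5 p3=91/5; velocities now: v0=0 v1=-4 v2=-1 v3=4
Collision at t=9/4: particles 0 and 1 swap velocities; positions: p0=7 p1=7 p2=67/4 p3=24; velocities now: v0=-4 v1=0 v2=-1 v3=4
Collision at t=12: particles 1 and 2 swap velocities; positions: p0=-32 p1=7 p2=7 p3=63; velocities now: v0=-4 v1=-1 v2=0 v3=4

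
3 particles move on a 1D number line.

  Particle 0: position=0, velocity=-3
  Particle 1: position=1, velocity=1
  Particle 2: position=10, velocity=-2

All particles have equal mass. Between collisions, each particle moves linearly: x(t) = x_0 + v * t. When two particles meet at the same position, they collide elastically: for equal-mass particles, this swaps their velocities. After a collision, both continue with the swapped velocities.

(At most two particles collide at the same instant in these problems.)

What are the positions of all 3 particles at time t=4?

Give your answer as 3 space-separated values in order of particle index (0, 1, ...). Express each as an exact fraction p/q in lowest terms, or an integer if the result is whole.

Collision at t=3: particles 1 and 2 swap velocities; positions: p0=-9 p1=4 p2=4; velocities now: v0=-3 v1=-2 v2=1
Advance to t=4 (no further collisions before then); velocities: v0=-3 v1=-2 v2=1; positions = -12 2 5

Answer: -12 2 5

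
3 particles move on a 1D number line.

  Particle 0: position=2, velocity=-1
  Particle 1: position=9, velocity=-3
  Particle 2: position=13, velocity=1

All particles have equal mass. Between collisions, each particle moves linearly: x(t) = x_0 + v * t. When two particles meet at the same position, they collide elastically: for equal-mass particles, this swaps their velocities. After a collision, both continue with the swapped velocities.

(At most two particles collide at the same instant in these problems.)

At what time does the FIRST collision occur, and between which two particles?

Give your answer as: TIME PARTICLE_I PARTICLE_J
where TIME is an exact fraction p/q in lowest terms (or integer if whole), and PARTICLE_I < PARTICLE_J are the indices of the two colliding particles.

Pair (0,1): pos 2,9 vel -1,-3 -> gap=7, closing at 2/unit, collide at t=7/2
Pair (1,2): pos 9,13 vel -3,1 -> not approaching (rel speed -4 <= 0)
Earliest collision: t=7/2 between 0 and 1

Answer: 7/2 0 1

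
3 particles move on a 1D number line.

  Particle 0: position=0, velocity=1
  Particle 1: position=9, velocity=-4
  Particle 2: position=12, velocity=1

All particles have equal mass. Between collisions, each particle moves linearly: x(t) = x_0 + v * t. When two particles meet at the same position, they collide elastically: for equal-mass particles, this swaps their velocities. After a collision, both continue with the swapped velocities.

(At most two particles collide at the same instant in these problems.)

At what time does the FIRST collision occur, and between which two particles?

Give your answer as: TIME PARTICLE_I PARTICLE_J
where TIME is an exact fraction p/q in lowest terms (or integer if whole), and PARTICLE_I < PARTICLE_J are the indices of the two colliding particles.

Pair (0,1): pos 0,9 vel 1,-4 -> gap=9, closing at 5/unit, collide at t=9/5
Pair (1,2): pos 9,12 vel -4,1 -> not approaching (rel speed -5 <= 0)
Earliest collision: t=9/5 between 0 and 1

Answer: 9/5 0 1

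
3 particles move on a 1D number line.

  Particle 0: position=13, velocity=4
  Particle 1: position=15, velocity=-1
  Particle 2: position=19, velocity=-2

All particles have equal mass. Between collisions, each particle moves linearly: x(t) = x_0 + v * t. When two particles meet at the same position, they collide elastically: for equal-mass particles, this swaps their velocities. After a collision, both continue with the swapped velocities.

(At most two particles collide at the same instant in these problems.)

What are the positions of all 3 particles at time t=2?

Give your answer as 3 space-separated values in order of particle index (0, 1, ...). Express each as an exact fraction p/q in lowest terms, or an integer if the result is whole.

Answer: 13 15 21

Derivation:
Collision at t=2/5: particles 0 and 1 swap velocities; positions: p0=73/5 p1=73/5 p2=91/5; velocities now: v0=-1 v1=4 v2=-2
Collision at t=1: particles 1 and 2 swap velocities; positions: p0=14 p1=17 p2=17; velocities now: v0=-1 v1=-2 v2=4
Advance to t=2 (no further collisions before then); velocities: v0=-1 v1=-2 v2=4; positions = 13 15 21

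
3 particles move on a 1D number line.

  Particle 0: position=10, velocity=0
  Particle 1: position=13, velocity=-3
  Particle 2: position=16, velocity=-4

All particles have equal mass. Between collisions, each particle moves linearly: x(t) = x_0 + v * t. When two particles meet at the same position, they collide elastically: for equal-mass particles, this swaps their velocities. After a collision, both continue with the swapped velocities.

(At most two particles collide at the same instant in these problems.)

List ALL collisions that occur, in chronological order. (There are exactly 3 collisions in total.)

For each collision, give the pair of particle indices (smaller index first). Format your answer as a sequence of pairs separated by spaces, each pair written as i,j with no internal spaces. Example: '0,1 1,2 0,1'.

Answer: 0,1 1,2 0,1

Derivation:
Collision at t=1: particles 0 and 1 swap velocities; positions: p0=10 p1=10 p2=12; velocities now: v0=-3 v1=0 v2=-4
Collision at t=3/2: particles 1 and 2 swap velocities; positions: p0=17/2 p1=10 p2=10; velocities now: v0=-3 v1=-4 v2=0
Collision at t=3: particles 0 and 1 swap velocities; positions: p0=4 p1=4 p2=10; velocities now: v0=-4 v1=-3 v2=0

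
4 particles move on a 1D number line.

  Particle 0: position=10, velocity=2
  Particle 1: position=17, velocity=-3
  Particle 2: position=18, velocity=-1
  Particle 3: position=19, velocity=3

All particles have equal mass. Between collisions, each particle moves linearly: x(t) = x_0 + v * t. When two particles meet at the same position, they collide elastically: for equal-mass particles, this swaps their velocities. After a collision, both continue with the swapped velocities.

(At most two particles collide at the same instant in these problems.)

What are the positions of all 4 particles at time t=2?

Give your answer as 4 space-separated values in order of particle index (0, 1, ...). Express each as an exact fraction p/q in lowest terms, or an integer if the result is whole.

Answer: 11 14 16 25

Derivation:
Collision at t=7/5: particles 0 and 1 swap velocities; positions: p0=64/5 p1=64/5 p2=83/5 p3=116/5; velocities now: v0=-3 v1=2 v2=-1 v3=3
Advance to t=2 (no further collisions before then); velocities: v0=-3 v1=2 v2=-1 v3=3; positions = 11 14 16 25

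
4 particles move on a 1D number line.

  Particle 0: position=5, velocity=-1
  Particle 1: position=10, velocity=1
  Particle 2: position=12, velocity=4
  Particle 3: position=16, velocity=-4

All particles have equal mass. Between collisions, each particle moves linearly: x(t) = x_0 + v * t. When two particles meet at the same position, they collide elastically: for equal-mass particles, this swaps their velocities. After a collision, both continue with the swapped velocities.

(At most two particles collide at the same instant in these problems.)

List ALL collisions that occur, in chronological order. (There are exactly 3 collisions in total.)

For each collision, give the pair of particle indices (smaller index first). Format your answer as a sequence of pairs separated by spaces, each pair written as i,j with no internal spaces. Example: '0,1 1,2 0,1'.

Answer: 2,3 1,2 0,1

Derivation:
Collision at t=1/2: particles 2 and 3 swap velocities; positions: p0=9/2 p1=21/2 p2=14 p3=14; velocities now: v0=-1 v1=1 v2=-4 v3=4
Collision at t=6/5: particles 1 and 2 swap velocities; positions: p0=19/5 p1=56/5 p2=56/5 p3=84/5; velocities now: v0=-1 v1=-4 v2=1 v3=4
Collision at t=11/3: particles 0 and 1 swap velocities; positions: p0=4/3 p1=4/3 p2=41/3 p3=80/3; velocities now: v0=-4 v1=-1 v2=1 v3=4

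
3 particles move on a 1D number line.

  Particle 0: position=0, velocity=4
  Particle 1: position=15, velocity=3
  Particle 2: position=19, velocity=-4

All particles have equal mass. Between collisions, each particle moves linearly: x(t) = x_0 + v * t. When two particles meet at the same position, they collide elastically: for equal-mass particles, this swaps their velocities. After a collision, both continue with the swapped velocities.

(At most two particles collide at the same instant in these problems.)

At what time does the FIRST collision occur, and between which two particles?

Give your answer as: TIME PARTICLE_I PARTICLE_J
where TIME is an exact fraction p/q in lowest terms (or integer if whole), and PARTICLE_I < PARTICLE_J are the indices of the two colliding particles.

Answer: 4/7 1 2

Derivation:
Pair (0,1): pos 0,15 vel 4,3 -> gap=15, closing at 1/unit, collide at t=15
Pair (1,2): pos 15,19 vel 3,-4 -> gap=4, closing at 7/unit, collide at t=4/7
Earliest collision: t=4/7 between 1 and 2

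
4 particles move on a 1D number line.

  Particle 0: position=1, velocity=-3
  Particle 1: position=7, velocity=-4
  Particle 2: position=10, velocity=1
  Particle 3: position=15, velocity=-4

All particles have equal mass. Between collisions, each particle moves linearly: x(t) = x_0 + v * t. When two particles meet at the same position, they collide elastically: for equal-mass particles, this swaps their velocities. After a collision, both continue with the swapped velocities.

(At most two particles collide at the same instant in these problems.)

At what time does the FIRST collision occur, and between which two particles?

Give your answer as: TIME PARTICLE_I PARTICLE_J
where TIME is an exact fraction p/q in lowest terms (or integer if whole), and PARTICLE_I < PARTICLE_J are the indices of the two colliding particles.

Answer: 1 2 3

Derivation:
Pair (0,1): pos 1,7 vel -3,-4 -> gap=6, closing at 1/unit, collide at t=6
Pair (1,2): pos 7,10 vel -4,1 -> not approaching (rel speed -5 <= 0)
Pair (2,3): pos 10,15 vel 1,-4 -> gap=5, closing at 5/unit, collide at t=1
Earliest collision: t=1 between 2 and 3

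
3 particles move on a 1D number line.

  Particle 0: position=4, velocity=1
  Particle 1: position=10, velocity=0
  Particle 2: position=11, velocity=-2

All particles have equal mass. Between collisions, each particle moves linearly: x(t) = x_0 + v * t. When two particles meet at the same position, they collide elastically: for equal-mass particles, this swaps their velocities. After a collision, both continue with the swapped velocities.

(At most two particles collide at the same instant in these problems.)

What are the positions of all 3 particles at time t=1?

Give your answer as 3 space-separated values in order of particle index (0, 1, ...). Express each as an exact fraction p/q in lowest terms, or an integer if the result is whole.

Collision at t=1/2: particles 1 and 2 swap velocities; positions: p0=9/2 p1=10 p2=10; velocities now: v0=1 v1=-2 v2=0
Advance to t=1 (no further collisions before then); velocities: v0=1 v1=-2 v2=0; positions = 5 9 10

Answer: 5 9 10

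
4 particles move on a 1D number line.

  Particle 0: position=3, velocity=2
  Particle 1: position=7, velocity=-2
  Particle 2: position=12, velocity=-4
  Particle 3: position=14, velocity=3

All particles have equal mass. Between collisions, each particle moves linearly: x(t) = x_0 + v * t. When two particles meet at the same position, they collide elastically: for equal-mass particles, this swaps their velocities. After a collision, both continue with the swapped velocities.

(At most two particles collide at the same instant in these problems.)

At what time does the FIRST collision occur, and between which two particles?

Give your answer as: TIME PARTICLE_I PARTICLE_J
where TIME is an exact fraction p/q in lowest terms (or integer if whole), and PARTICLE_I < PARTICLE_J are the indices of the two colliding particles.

Answer: 1 0 1

Derivation:
Pair (0,1): pos 3,7 vel 2,-2 -> gap=4, closing at 4/unit, collide at t=1
Pair (1,2): pos 7,12 vel -2,-4 -> gap=5, closing at 2/unit, collide at t=5/2
Pair (2,3): pos 12,14 vel -4,3 -> not approaching (rel speed -7 <= 0)
Earliest collision: t=1 between 0 and 1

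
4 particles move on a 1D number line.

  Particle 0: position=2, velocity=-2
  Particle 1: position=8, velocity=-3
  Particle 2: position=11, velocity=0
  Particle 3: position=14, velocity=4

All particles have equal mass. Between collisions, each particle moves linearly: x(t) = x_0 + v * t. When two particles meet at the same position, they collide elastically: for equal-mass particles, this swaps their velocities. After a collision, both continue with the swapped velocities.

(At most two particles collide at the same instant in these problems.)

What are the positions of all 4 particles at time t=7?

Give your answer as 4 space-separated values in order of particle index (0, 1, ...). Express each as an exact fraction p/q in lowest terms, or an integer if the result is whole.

Collision at t=6: particles 0 and 1 swap velocities; positions: p0=-10 p1=-10 p2=11 p3=38; velocities now: v0=-3 v1=-2 v2=0 v3=4
Advance to t=7 (no further collisions before then); velocities: v0=-3 v1=-2 v2=0 v3=4; positions = -13 -12 11 42

Answer: -13 -12 11 42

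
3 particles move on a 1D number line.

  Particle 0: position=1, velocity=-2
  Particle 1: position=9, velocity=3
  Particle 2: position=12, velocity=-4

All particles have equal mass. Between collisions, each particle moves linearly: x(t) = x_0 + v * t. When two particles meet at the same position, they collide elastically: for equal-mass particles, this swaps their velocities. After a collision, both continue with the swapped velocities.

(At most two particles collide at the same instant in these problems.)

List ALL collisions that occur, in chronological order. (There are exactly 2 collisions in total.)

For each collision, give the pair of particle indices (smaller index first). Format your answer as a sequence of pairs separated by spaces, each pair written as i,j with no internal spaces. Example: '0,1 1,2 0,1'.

Collision at t=3/7: particles 1 and 2 swap velocities; positions: p0=1/7 p1=72/7 p2=72/7; velocities now: v0=-2 v1=-4 v2=3
Collision at t=11/2: particles 0 and 1 swap velocities; positions: p0=-10 p1=-10 p2=51/2; velocities now: v0=-4 v1=-2 v2=3

Answer: 1,2 0,1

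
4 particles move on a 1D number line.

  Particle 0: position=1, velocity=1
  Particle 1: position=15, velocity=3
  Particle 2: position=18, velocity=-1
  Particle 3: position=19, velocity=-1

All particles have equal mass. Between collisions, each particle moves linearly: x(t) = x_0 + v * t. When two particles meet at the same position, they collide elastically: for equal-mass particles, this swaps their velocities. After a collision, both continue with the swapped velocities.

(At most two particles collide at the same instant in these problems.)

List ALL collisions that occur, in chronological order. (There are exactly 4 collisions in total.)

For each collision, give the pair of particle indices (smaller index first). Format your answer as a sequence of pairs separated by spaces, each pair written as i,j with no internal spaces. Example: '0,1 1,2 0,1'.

Collision at t=3/4: particles 1 and 2 swap velocities; positions: p0=7/4 p1=69/4 p2=69/4 p3=73/4; velocities now: v0=1 v1=-1 v2=3 v3=-1
Collision at t=1: particles 2 and 3 swap velocities; positions: p0=2 p1=17 p2=18 p3=18; velocities now: v0=1 v1=-1 v2=-1 v3=3
Collision at t=17/2: particles 0 and 1 swap velocities; positions: p0=19/2 p1=19/2 p2=21/2 p3=81/2; velocities now: v0=-1 v1=1 v2=-1 v3=3
Collision at t=9: particles 1 and 2 swap velocities; positions: p0=9 p1=10 p2=10 p3=42; velocities now: v0=-1 v1=-1 v2=1 v3=3

Answer: 1,2 2,3 0,1 1,2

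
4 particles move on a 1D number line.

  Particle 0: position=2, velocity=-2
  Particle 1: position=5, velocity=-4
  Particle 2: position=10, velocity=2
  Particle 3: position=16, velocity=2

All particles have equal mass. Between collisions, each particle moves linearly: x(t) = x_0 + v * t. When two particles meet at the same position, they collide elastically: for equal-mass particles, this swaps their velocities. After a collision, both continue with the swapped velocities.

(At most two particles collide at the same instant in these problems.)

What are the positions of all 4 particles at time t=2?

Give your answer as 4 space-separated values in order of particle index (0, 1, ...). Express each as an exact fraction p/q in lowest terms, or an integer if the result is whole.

Answer: -3 -2 14 20

Derivation:
Collision at t=3/2: particles 0 and 1 swap velocities; positions: p0=-1 p1=-1 p2=13 p3=19; velocities now: v0=-4 v1=-2 v2=2 v3=2
Advance to t=2 (no further collisions before then); velocities: v0=-4 v1=-2 v2=2 v3=2; positions = -3 -2 14 20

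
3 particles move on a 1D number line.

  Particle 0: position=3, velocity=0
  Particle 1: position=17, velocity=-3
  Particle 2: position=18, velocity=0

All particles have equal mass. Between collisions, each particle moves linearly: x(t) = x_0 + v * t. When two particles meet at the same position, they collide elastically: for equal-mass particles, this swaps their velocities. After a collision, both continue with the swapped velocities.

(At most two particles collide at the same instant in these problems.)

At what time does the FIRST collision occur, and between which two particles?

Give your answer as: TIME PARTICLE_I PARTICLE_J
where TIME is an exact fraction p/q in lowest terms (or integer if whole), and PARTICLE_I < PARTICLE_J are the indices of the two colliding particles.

Answer: 14/3 0 1

Derivation:
Pair (0,1): pos 3,17 vel 0,-3 -> gap=14, closing at 3/unit, collide at t=14/3
Pair (1,2): pos 17,18 vel -3,0 -> not approaching (rel speed -3 <= 0)
Earliest collision: t=14/3 between 0 and 1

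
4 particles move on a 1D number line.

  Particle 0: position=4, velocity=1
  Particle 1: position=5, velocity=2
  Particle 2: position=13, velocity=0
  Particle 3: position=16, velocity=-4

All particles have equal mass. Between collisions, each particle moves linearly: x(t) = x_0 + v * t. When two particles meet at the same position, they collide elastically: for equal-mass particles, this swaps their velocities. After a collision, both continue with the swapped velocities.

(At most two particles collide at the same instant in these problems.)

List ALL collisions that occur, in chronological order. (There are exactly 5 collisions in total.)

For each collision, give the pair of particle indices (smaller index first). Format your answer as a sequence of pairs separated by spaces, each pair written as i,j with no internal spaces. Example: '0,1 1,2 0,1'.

Collision at t=3/4: particles 2 and 3 swap velocities; positions: p0=19/4 p1=13/2 p2=13 p3=13; velocities now: v0=1 v1=2 v2=-4 v3=0
Collision at t=11/6: particles 1 and 2 swap velocities; positions: p0=35/6 p1=26/3 p2=26/3 p3=13; velocities now: v0=1 v1=-4 v2=2 v3=0
Collision at t=12/5: particles 0 and 1 swap velocities; positions: p0=32/5 p1=32/5 p2=49/5 p3=13; velocities now: v0=-4 v1=1 v2=2 v3=0
Collision at t=4: particles 2 and 3 swap velocities; positions: p0=0 p1=8 p2=13 p3=13; velocities now: v0=-4 v1=1 v2=0 v3=2
Collision at t=9: particles 1 and 2 swap velocities; positions: p0=-20 p1=13 p2=13 p3=23; velocities now: v0=-4 v1=0 v2=1 v3=2

Answer: 2,3 1,2 0,1 2,3 1,2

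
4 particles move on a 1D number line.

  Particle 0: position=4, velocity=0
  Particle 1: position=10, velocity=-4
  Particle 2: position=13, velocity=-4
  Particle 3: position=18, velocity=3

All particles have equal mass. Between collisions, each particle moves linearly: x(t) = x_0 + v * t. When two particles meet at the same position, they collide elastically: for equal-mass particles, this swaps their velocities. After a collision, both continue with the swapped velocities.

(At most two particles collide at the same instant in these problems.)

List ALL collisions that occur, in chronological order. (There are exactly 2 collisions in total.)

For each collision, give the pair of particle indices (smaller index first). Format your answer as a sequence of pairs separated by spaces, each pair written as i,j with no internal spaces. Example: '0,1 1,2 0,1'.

Answer: 0,1 1,2

Derivation:
Collision at t=3/2: particles 0 and 1 swap velocities; positions: p0=4 p1=4 p2=7 p3=45/2; velocities now: v0=-4 v1=0 v2=-4 v3=3
Collision at t=9/4: particles 1 and 2 swap velocities; positions: p0=1 p1=4 p2=4 p3=99/4; velocities now: v0=-4 v1=-4 v2=0 v3=3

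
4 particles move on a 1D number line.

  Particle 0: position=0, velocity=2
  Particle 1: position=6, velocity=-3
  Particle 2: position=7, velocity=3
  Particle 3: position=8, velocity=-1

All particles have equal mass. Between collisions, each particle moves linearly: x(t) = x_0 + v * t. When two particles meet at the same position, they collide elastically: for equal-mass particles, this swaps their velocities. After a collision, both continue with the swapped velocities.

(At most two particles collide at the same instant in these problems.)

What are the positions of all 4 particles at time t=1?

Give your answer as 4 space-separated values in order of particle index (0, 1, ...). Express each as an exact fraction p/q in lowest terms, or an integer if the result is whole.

Collision at t=1/4: particles 2 and 3 swap velocities; positions: p0=1/2 p1=21/4 p2=31/4 p3=31/4; velocities now: v0=2 v1=-3 v2=-1 v3=3
Advance to t=1 (no further collisions before then); velocities: v0=2 v1=-3 v2=-1 v3=3; positions = 2 3 7 10

Answer: 2 3 7 10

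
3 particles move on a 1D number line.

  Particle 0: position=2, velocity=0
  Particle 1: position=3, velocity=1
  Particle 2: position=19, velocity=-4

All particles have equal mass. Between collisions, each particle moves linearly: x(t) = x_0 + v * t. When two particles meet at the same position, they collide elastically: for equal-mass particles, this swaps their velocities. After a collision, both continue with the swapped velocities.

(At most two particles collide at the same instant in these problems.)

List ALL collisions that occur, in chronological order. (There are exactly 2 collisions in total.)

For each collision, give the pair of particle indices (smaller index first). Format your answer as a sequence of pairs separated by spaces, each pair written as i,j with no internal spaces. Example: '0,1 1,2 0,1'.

Collision at t=16/5: particles 1 and 2 swap velocities; positions: p0=2 p1=31/5 p2=31/5; velocities now: v0=0 v1=-4 v2=1
Collision at t=17/4: particles 0 and 1 swap velocities; positions: p0=2 p1=2 p2=29/4; velocities now: v0=-4 v1=0 v2=1

Answer: 1,2 0,1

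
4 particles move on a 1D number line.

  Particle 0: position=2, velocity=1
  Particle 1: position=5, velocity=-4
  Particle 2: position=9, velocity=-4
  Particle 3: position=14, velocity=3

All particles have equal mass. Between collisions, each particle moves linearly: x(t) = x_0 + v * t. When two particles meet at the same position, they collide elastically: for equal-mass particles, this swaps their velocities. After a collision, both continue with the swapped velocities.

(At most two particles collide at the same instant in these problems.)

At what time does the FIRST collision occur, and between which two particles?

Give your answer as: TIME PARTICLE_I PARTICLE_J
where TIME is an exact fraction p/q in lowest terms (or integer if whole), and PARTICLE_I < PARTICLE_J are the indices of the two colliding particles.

Pair (0,1): pos 2,5 vel 1,-4 -> gap=3, closing at 5/unit, collide at t=3/5
Pair (1,2): pos 5,9 vel -4,-4 -> not approaching (rel speed 0 <= 0)
Pair (2,3): pos 9,14 vel -4,3 -> not approaching (rel speed -7 <= 0)
Earliest collision: t=3/5 between 0 and 1

Answer: 3/5 0 1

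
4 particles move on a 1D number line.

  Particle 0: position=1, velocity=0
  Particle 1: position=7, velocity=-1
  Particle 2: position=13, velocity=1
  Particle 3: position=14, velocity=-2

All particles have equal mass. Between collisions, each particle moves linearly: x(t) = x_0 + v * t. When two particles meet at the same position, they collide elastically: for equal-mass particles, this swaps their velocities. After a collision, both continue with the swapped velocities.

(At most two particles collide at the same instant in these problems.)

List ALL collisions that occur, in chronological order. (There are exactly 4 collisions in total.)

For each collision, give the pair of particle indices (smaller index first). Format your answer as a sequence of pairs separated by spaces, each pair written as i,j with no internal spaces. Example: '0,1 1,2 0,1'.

Collision at t=1/3: particles 2 and 3 swap velocities; positions: p0=1 p1=20/3 p2=40/3 p3=40/3; velocities now: v0=0 v1=-1 v2=-2 v3=1
Collision at t=6: particles 0 and 1 swap velocities; positions: p0=1 p1=1 p2=2 p3=19; velocities now: v0=-1 v1=0 v2=-2 v3=1
Collision at t=13/2: particles 1 and 2 swap velocities; positions: p0=1/2 p1=1 p2=1 p3=39/2; velocities now: v0=-1 v1=-2 v2=0 v3=1
Collision at t=7: particles 0 and 1 swap velocities; positions: p0=0 p1=0 p2=1 p3=20; velocities now: v0=-2 v1=-1 v2=0 v3=1

Answer: 2,3 0,1 1,2 0,1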